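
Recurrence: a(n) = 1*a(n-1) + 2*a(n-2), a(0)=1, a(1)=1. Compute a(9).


Build bottom-up:
...a(7)=85, a(8)=171, a(9)=1*171+2*85=341


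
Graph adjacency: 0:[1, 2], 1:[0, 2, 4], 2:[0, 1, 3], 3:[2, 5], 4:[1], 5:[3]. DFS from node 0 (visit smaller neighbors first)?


DFS stack-based: start with [0]
Visit order: [0, 1, 2, 3, 5, 4]


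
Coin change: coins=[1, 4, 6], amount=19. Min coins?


dp[0]=0; dp[i]=1+min(dp[i-c] for c in coins)
...dp[14]=3, dp[15]=4, dp[16]=3, dp[17]=4, dp[18]=3, dp[19]=4
Minimum coins for 19 = 4


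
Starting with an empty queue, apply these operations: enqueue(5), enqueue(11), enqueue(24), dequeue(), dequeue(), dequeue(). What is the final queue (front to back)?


enqueue(5) -> [5]
enqueue(11) -> [5, 11]
enqueue(24) -> [5, 11, 24]
dequeue() returns 5 -> [11, 24]
dequeue() returns 11 -> [24]
dequeue() returns 24 -> []
Final queue (front to back): []


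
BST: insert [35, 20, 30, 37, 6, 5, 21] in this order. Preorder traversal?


Root = 35; build tree by BST insertion.
Preorder traversal: [35, 20, 6, 5, 30, 21, 37]


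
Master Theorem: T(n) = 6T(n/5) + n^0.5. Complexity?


a=6, b=5, c=0.5. log_5(6)=1.113 > c=0.5. Case 1: O(n^log_b(a)) = O(n^1.113)
Complexity: O(n^1.113)


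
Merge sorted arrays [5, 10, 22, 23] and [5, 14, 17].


Compare heads, take smaller each step.
Merged: [5, 5, 10, 14, 17, 22, 23]


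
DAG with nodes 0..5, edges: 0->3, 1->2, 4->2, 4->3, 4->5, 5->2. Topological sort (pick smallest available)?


Kahn's algorithm, process smallest node first
Order: [0, 1, 4, 3, 5, 2]


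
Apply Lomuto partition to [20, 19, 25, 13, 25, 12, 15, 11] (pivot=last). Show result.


Elements <= 11 go left of pivot.
Result: [11, 19, 25, 13, 25, 12, 15, 20], pivot at index 0


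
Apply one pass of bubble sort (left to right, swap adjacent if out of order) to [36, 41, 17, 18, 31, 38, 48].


After one pass: [36, 17, 18, 31, 38, 41, 48]


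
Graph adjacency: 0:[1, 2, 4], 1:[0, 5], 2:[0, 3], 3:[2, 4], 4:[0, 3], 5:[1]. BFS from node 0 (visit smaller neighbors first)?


BFS queue: start with [0]
Visit order: [0, 1, 2, 4, 5, 3]


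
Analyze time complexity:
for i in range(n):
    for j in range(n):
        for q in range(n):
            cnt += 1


Per nesting level: O(n) * O(n) * O(n) = O(n^3)
Complexity: O(n^3)


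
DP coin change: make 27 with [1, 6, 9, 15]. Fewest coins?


dp[0]=0; dp[i]=1+min(dp[i-c] for c in coins)
...dp[22]=3, dp[23]=4, dp[24]=2, dp[25]=3, dp[26]=4, dp[27]=3
Minimum coins for 27 = 3


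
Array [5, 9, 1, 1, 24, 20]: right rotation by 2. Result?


Right rotate by 2: [24, 20, 5, 9, 1, 1]


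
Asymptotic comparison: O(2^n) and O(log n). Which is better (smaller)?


logarithmic grows slower than exponential
O(log n) is asymptotically smaller; O(2^n) grows faster


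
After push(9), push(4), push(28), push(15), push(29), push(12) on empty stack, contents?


push(9) -> [9]
push(4) -> [9, 4]
push(28) -> [9, 4, 28]
push(15) -> [9, 4, 28, 15]
push(29) -> [9, 4, 28, 15, 29]
push(12) -> [9, 4, 28, 15, 29, 12]
Final stack (bottom to top): [9, 4, 28, 15, 29, 12]


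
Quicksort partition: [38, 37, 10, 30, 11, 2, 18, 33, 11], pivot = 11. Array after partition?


Elements <= 11 go left of pivot.
Result: [10, 11, 2, 11, 37, 38, 18, 33, 30], pivot at index 3


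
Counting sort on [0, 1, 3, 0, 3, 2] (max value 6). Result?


Count array: [2, 1, 1, 2, 0, 0, 0]
Reconstruct: [0, 0, 1, 2, 3, 3]


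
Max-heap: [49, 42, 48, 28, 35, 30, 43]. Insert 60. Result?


Append 60: [49, 42, 48, 28, 35, 30, 43, 60]
Bubble up: swap idx 7(60) with idx 3(28); swap idx 3(60) with idx 1(42); swap idx 1(60) with idx 0(49)
Result: [60, 49, 48, 42, 35, 30, 43, 28]


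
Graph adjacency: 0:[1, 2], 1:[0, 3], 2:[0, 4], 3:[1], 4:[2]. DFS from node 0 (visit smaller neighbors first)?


DFS stack-based: start with [0]
Visit order: [0, 1, 3, 2, 4]


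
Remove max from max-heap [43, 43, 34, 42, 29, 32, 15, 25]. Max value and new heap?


Max = 43
Replace root with last, heapify down
Resulting heap: [43, 42, 34, 25, 29, 32, 15]


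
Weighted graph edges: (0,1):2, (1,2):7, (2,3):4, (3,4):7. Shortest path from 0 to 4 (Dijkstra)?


Dijkstra from 0:
Distances: {0: 0, 1: 2, 2: 9, 3: 13, 4: 20}
Shortest distance to 4 = 20, path = [0, 1, 2, 3, 4]


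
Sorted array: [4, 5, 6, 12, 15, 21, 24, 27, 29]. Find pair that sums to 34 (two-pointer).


Two pointers: lo=0, hi=8
Found pair: (5, 29) summing to 34


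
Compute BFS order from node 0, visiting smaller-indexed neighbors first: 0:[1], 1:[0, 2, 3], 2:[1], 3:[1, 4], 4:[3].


BFS queue: start with [0]
Visit order: [0, 1, 2, 3, 4]


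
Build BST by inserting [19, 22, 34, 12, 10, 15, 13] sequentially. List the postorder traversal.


Root = 19; build tree by BST insertion.
Postorder traversal: [10, 13, 15, 12, 34, 22, 19]


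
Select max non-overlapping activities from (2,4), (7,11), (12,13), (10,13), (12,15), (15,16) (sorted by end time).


Greedy: pick earliest-ending, then skip overlaps.
Selected (4 activities): [(2, 4), (7, 11), (12, 13), (15, 16)]


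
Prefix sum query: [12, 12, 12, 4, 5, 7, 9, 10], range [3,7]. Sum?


Prefix sums: [0, 12, 24, 36, 40, 45, 52, 61, 71]
Sum[3..7] = prefix[8] - prefix[3] = 71 - 36 = 35


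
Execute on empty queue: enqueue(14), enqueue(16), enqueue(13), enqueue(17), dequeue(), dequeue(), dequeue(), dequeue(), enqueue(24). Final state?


enqueue(14) -> [14]
enqueue(16) -> [14, 16]
enqueue(13) -> [14, 16, 13]
enqueue(17) -> [14, 16, 13, 17]
dequeue() returns 14 -> [16, 13, 17]
dequeue() returns 16 -> [13, 17]
dequeue() returns 13 -> [17]
dequeue() returns 17 -> []
enqueue(24) -> [24]
Final queue (front to back): [24]


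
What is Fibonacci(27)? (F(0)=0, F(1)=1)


F(n)=F(n-1)+F(n-2)
...F(25)=75025, F(26)=121393, F(27)=196418


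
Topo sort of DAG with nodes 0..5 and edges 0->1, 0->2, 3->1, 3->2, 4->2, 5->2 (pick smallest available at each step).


Kahn's algorithm, process smallest node first
Order: [0, 3, 1, 4, 5, 2]


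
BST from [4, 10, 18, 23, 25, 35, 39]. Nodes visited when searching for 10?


BST root = 4
Search for 10: compare at each node
Path: [4, 10]


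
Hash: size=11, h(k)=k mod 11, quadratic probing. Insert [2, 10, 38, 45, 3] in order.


Insertions: 2->slot 2; 10->slot 10; 38->slot 5; 45->slot 1; 3->slot 3
Table: [None, 45, 2, 3, None, 38, None, None, None, None, 10]


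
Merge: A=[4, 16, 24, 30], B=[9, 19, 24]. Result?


Compare heads, take smaller each step.
Merged: [4, 9, 16, 19, 24, 24, 30]


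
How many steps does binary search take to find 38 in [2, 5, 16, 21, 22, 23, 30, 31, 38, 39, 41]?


Search for 38:
[0,10] mid=5 arr[5]=23
[6,10] mid=8 arr[8]=38
Total: 2 comparisons


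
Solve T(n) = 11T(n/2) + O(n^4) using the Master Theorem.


a=11, b=2, c=4. log_2(11)=3.459 < c=4. Case 3: O(n^c) = O(n^4)
Complexity: O(n^4)


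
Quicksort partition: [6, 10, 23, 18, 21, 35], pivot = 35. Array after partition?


Elements <= 35 go left of pivot.
Result: [6, 10, 23, 18, 21, 35], pivot at index 5


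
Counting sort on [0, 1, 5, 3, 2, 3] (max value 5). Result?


Count array: [1, 1, 1, 2, 0, 1]
Reconstruct: [0, 1, 2, 3, 3, 5]


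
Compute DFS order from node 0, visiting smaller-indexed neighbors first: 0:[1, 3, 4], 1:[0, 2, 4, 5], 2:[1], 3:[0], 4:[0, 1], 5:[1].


DFS stack-based: start with [0]
Visit order: [0, 1, 2, 4, 5, 3]


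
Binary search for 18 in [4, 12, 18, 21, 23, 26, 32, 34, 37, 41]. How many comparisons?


Search for 18:
[0,9] mid=4 arr[4]=23
[0,3] mid=1 arr[1]=12
[2,3] mid=2 arr[2]=18
Total: 3 comparisons


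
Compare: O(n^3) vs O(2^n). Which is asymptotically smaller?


cubic grows slower than exponential
O(n^3) is asymptotically smaller; O(2^n) grows faster


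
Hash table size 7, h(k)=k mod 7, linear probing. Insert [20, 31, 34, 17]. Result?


Insertions: 20->slot 6; 31->slot 3; 34->slot 0; 17->slot 4
Table: [34, None, None, 31, 17, None, 20]


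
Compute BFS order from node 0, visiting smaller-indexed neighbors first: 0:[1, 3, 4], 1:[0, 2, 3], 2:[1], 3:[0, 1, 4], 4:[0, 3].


BFS queue: start with [0]
Visit order: [0, 1, 3, 4, 2]


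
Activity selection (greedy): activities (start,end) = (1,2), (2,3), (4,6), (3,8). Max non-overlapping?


Greedy: pick earliest-ending, then skip overlaps.
Selected (3 activities): [(1, 2), (2, 3), (4, 6)]


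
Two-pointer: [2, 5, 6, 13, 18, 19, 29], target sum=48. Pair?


Two pointers: lo=0, hi=6
Found pair: (19, 29) summing to 48


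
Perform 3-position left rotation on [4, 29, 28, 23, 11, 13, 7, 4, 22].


Left rotate by 3: [23, 11, 13, 7, 4, 22, 4, 29, 28]


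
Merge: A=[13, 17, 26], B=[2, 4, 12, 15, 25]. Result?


Compare heads, take smaller each step.
Merged: [2, 4, 12, 13, 15, 17, 25, 26]


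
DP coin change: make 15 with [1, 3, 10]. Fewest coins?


dp[0]=0; dp[i]=1+min(dp[i-c] for c in coins)
...dp[10]=1, dp[11]=2, dp[12]=3, dp[13]=2, dp[14]=3, dp[15]=4
Minimum coins for 15 = 4


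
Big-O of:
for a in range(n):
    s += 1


Per nesting level: O(n) = O(n)
Complexity: O(n)


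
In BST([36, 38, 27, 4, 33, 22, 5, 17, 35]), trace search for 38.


BST root = 36
Search for 38: compare at each node
Path: [36, 38]


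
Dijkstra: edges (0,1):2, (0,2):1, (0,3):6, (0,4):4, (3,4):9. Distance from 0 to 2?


Dijkstra from 0:
Distances: {0: 0, 1: 2, 2: 1, 3: 6, 4: 4}
Shortest distance to 2 = 1, path = [0, 2]


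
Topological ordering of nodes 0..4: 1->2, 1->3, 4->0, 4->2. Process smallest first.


Kahn's algorithm, process smallest node first
Order: [1, 3, 4, 0, 2]


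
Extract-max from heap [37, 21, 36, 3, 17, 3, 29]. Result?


Max = 37
Replace root with last, heapify down
Resulting heap: [36, 21, 29, 3, 17, 3]


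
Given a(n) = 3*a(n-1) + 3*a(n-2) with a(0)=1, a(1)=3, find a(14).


Build bottom-up:
...a(12)=7296561, a(13)=27663363, a(14)=3*27663363+3*7296561=104879772


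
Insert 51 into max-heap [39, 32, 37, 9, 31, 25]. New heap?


Append 51: [39, 32, 37, 9, 31, 25, 51]
Bubble up: swap idx 6(51) with idx 2(37); swap idx 2(51) with idx 0(39)
Result: [51, 32, 39, 9, 31, 25, 37]


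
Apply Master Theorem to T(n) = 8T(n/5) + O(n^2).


a=8, b=5, c=2. log_5(8)=1.292 < c=2. Case 3: O(n^c) = O(n^2)
Complexity: O(n^2)


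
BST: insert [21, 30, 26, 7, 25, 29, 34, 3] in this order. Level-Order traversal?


Root = 21; build tree by BST insertion.
Level-Order traversal: [21, 7, 30, 3, 26, 34, 25, 29]


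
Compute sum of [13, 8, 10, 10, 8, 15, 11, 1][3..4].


Prefix sums: [0, 13, 21, 31, 41, 49, 64, 75, 76]
Sum[3..4] = prefix[5] - prefix[3] = 49 - 31 = 18


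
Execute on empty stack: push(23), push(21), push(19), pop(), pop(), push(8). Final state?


push(23) -> [23]
push(21) -> [23, 21]
push(19) -> [23, 21, 19]
pop() returns 19 -> [23, 21]
pop() returns 21 -> [23]
push(8) -> [23, 8]
Final stack (bottom to top): [23, 8]


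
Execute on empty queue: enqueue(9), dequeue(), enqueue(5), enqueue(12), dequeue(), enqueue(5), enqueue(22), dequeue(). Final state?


enqueue(9) -> [9]
dequeue() returns 9 -> []
enqueue(5) -> [5]
enqueue(12) -> [5, 12]
dequeue() returns 5 -> [12]
enqueue(5) -> [12, 5]
enqueue(22) -> [12, 5, 22]
dequeue() returns 12 -> [5, 22]
Final queue (front to back): [5, 22]


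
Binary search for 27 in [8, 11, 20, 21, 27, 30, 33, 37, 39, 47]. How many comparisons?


Search for 27:
[0,9] mid=4 arr[4]=27
Total: 1 comparisons


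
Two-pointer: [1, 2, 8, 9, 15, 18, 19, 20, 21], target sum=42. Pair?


Two pointers: lo=0, hi=8
No pair sums to 42


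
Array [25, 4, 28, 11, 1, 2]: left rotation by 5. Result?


Left rotate by 5: [2, 25, 4, 28, 11, 1]


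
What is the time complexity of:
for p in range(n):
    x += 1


Per nesting level: O(n) = O(n)
Complexity: O(n)


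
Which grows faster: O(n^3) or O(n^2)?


quadratic grows slower than cubic
O(n^2) is asymptotically smaller; O(n^3) grows faster


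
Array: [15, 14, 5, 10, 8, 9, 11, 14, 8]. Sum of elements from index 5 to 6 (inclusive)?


Prefix sums: [0, 15, 29, 34, 44, 52, 61, 72, 86, 94]
Sum[5..6] = prefix[7] - prefix[5] = 72 - 52 = 20


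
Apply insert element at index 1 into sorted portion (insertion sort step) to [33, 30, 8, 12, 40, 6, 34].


After one pass: [30, 33, 8, 12, 40, 6, 34]


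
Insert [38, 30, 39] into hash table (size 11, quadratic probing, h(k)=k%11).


Insertions: 38->slot 5; 30->slot 8; 39->slot 6
Table: [None, None, None, None, None, 38, 39, None, 30, None, None]


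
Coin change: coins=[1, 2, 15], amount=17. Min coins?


dp[0]=0; dp[i]=1+min(dp[i-c] for c in coins)
...dp[12]=6, dp[13]=7, dp[14]=7, dp[15]=1, dp[16]=2, dp[17]=2
Minimum coins for 17 = 2


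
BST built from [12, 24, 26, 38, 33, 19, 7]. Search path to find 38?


BST root = 12
Search for 38: compare at each node
Path: [12, 24, 26, 38]


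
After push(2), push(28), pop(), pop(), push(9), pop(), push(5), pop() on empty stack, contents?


push(2) -> [2]
push(28) -> [2, 28]
pop() returns 28 -> [2]
pop() returns 2 -> []
push(9) -> [9]
pop() returns 9 -> []
push(5) -> [5]
pop() returns 5 -> []
Final stack (bottom to top): []


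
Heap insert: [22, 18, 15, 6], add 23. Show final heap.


Append 23: [22, 18, 15, 6, 23]
Bubble up: swap idx 4(23) with idx 1(18); swap idx 1(23) with idx 0(22)
Result: [23, 22, 15, 6, 18]


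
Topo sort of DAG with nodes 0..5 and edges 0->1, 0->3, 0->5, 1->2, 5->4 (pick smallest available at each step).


Kahn's algorithm, process smallest node first
Order: [0, 1, 2, 3, 5, 4]


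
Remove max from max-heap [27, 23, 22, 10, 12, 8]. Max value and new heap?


Max = 27
Replace root with last, heapify down
Resulting heap: [23, 12, 22, 10, 8]


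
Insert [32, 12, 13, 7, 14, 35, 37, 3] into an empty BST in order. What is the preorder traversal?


Root = 32; build tree by BST insertion.
Preorder traversal: [32, 12, 7, 3, 13, 14, 35, 37]


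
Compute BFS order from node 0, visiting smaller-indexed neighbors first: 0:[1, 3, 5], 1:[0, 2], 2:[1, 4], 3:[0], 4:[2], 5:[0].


BFS queue: start with [0]
Visit order: [0, 1, 3, 5, 2, 4]


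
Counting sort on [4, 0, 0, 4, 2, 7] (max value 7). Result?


Count array: [2, 0, 1, 0, 2, 0, 0, 1]
Reconstruct: [0, 0, 2, 4, 4, 7]


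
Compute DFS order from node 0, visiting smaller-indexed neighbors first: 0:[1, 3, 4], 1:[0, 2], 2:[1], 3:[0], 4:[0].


DFS stack-based: start with [0]
Visit order: [0, 1, 2, 3, 4]


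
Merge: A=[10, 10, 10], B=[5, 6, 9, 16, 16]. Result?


Compare heads, take smaller each step.
Merged: [5, 6, 9, 10, 10, 10, 16, 16]


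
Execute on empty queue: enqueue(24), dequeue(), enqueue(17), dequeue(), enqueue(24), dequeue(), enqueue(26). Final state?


enqueue(24) -> [24]
dequeue() returns 24 -> []
enqueue(17) -> [17]
dequeue() returns 17 -> []
enqueue(24) -> [24]
dequeue() returns 24 -> []
enqueue(26) -> [26]
Final queue (front to back): [26]


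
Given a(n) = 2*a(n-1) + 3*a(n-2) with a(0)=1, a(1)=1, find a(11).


Build bottom-up:
...a(9)=9841, a(10)=29525, a(11)=2*29525+3*9841=88573


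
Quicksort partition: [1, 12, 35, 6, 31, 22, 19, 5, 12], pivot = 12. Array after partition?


Elements <= 12 go left of pivot.
Result: [1, 12, 6, 5, 12, 22, 19, 35, 31], pivot at index 4


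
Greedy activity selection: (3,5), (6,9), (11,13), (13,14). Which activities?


Greedy: pick earliest-ending, then skip overlaps.
Selected (4 activities): [(3, 5), (6, 9), (11, 13), (13, 14)]


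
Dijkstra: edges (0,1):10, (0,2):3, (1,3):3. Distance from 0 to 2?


Dijkstra from 0:
Distances: {0: 0, 1: 10, 2: 3, 3: 13}
Shortest distance to 2 = 3, path = [0, 2]


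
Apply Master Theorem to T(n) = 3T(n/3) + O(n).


a=3, b=3, c=1. log_3(3)=1 = c=1. Case 2: O(n^c log n) = O(n log n)
Complexity: O(n log n)


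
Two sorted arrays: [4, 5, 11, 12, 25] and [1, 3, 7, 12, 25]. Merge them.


Compare heads, take smaller each step.
Merged: [1, 3, 4, 5, 7, 11, 12, 12, 25, 25]


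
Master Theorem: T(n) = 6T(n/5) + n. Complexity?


a=6, b=5, c=1. log_5(6)=1.113 > c=1. Case 1: O(n^log_b(a)) = O(n^1.113)
Complexity: O(n^1.113)


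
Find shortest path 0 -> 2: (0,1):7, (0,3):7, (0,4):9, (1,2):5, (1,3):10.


Dijkstra from 0:
Distances: {0: 0, 1: 7, 2: 12, 3: 7, 4: 9}
Shortest distance to 2 = 12, path = [0, 1, 2]


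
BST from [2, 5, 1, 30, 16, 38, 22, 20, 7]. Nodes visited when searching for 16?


BST root = 2
Search for 16: compare at each node
Path: [2, 5, 30, 16]


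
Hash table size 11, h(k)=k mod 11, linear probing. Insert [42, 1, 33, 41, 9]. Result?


Insertions: 42->slot 9; 1->slot 1; 33->slot 0; 41->slot 8; 9->slot 10
Table: [33, 1, None, None, None, None, None, None, 41, 42, 9]


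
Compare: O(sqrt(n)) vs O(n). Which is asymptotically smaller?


sublinear grows slower than linear
O(sqrt(n)) is asymptotically smaller; O(n) grows faster


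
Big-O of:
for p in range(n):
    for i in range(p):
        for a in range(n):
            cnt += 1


Per nesting level: O(n) * O(n) [triangular over p] * O(n) = O(n^3)
Complexity: O(n^3)


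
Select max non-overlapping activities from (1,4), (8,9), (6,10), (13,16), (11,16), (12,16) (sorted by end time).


Greedy: pick earliest-ending, then skip overlaps.
Selected (3 activities): [(1, 4), (8, 9), (13, 16)]


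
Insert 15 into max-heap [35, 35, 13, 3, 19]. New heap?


Append 15: [35, 35, 13, 3, 19, 15]
Bubble up: swap idx 5(15) with idx 2(13)
Result: [35, 35, 15, 3, 19, 13]


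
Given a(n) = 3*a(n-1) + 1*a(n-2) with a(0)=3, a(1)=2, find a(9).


Build bottom-up:
...a(7)=3458, a(8)=11421, a(9)=3*11421+1*3458=37721


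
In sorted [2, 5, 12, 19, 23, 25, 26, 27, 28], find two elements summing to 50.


Two pointers: lo=0, hi=8
Found pair: (23, 27) summing to 50


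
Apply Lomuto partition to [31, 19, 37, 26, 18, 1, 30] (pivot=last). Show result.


Elements <= 30 go left of pivot.
Result: [19, 26, 18, 1, 30, 31, 37], pivot at index 4


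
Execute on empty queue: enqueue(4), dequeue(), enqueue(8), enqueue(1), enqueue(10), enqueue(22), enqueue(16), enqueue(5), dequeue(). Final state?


enqueue(4) -> [4]
dequeue() returns 4 -> []
enqueue(8) -> [8]
enqueue(1) -> [8, 1]
enqueue(10) -> [8, 1, 10]
enqueue(22) -> [8, 1, 10, 22]
enqueue(16) -> [8, 1, 10, 22, 16]
enqueue(5) -> [8, 1, 10, 22, 16, 5]
dequeue() returns 8 -> [1, 10, 22, 16, 5]
Final queue (front to back): [1, 10, 22, 16, 5]


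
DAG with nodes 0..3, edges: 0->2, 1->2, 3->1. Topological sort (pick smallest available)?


Kahn's algorithm, process smallest node first
Order: [0, 3, 1, 2]


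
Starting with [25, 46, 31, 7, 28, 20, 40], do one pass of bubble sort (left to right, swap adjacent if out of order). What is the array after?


After one pass: [25, 31, 7, 28, 20, 40, 46]


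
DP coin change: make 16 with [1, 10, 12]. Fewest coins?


dp[0]=0; dp[i]=1+min(dp[i-c] for c in coins)
...dp[11]=2, dp[12]=1, dp[13]=2, dp[14]=3, dp[15]=4, dp[16]=5
Minimum coins for 16 = 5


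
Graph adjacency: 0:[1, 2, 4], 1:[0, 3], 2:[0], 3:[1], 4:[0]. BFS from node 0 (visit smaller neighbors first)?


BFS queue: start with [0]
Visit order: [0, 1, 2, 4, 3]


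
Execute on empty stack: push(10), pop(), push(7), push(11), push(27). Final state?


push(10) -> [10]
pop() returns 10 -> []
push(7) -> [7]
push(11) -> [7, 11]
push(27) -> [7, 11, 27]
Final stack (bottom to top): [7, 11, 27]


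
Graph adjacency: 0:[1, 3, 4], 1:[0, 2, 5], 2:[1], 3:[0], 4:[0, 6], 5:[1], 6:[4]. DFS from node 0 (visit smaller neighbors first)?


DFS stack-based: start with [0]
Visit order: [0, 1, 2, 5, 3, 4, 6]


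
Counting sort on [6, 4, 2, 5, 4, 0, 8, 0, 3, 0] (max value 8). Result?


Count array: [3, 0, 1, 1, 2, 1, 1, 0, 1]
Reconstruct: [0, 0, 0, 2, 3, 4, 4, 5, 6, 8]


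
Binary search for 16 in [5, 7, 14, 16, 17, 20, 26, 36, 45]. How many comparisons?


Search for 16:
[0,8] mid=4 arr[4]=17
[0,3] mid=1 arr[1]=7
[2,3] mid=2 arr[2]=14
[3,3] mid=3 arr[3]=16
Total: 4 comparisons


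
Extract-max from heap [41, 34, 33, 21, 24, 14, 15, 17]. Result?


Max = 41
Replace root with last, heapify down
Resulting heap: [34, 24, 33, 21, 17, 14, 15]


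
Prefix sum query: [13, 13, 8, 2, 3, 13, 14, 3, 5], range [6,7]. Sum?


Prefix sums: [0, 13, 26, 34, 36, 39, 52, 66, 69, 74]
Sum[6..7] = prefix[8] - prefix[6] = 69 - 52 = 17


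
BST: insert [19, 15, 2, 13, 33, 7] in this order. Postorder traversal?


Root = 19; build tree by BST insertion.
Postorder traversal: [7, 13, 2, 15, 33, 19]


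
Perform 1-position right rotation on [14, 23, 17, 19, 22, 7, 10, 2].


Right rotate by 1: [2, 14, 23, 17, 19, 22, 7, 10]


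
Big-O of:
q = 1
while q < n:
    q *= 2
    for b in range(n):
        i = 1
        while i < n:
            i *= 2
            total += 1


Per nesting level: O(log n) * O(n) * O(log n) = O(n (log n)^2)
Complexity: O(n (log n)^2)


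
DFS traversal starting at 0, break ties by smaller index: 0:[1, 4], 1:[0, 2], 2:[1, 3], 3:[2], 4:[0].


DFS stack-based: start with [0]
Visit order: [0, 1, 2, 3, 4]


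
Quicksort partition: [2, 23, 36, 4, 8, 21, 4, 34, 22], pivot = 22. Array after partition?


Elements <= 22 go left of pivot.
Result: [2, 4, 8, 21, 4, 22, 36, 34, 23], pivot at index 5


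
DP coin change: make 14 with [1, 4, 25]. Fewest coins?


dp[0]=0; dp[i]=1+min(dp[i-c] for c in coins)
...dp[9]=3, dp[10]=4, dp[11]=5, dp[12]=3, dp[13]=4, dp[14]=5
Minimum coins for 14 = 5


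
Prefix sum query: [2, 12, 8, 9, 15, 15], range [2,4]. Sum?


Prefix sums: [0, 2, 14, 22, 31, 46, 61]
Sum[2..4] = prefix[5] - prefix[2] = 46 - 14 = 32


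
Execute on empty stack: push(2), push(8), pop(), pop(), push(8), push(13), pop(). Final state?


push(2) -> [2]
push(8) -> [2, 8]
pop() returns 8 -> [2]
pop() returns 2 -> []
push(8) -> [8]
push(13) -> [8, 13]
pop() returns 13 -> [8]
Final stack (bottom to top): [8]


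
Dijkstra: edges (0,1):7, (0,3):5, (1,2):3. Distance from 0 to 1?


Dijkstra from 0:
Distances: {0: 0, 1: 7, 2: 10, 3: 5}
Shortest distance to 1 = 7, path = [0, 1]


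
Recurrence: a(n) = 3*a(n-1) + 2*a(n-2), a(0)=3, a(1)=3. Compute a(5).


Build bottom-up:
...a(3)=51, a(4)=183, a(5)=3*183+2*51=651


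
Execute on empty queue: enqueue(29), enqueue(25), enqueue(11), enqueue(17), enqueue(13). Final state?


enqueue(29) -> [29]
enqueue(25) -> [29, 25]
enqueue(11) -> [29, 25, 11]
enqueue(17) -> [29, 25, 11, 17]
enqueue(13) -> [29, 25, 11, 17, 13]
Final queue (front to back): [29, 25, 11, 17, 13]


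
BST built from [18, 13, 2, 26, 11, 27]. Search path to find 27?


BST root = 18
Search for 27: compare at each node
Path: [18, 26, 27]


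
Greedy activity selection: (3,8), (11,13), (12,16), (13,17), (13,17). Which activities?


Greedy: pick earliest-ending, then skip overlaps.
Selected (3 activities): [(3, 8), (11, 13), (13, 17)]


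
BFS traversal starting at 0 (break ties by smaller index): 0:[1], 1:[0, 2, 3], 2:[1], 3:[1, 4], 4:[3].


BFS queue: start with [0]
Visit order: [0, 1, 2, 3, 4]


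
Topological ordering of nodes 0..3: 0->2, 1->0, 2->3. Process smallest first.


Kahn's algorithm, process smallest node first
Order: [1, 0, 2, 3]


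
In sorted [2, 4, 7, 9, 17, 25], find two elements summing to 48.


Two pointers: lo=0, hi=5
No pair sums to 48


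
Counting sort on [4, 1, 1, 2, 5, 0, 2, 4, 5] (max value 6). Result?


Count array: [1, 2, 2, 0, 2, 2, 0]
Reconstruct: [0, 1, 1, 2, 2, 4, 4, 5, 5]


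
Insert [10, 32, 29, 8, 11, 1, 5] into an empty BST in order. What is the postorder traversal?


Root = 10; build tree by BST insertion.
Postorder traversal: [5, 1, 8, 11, 29, 32, 10]


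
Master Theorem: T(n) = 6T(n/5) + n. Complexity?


a=6, b=5, c=1. log_5(6)=1.113 > c=1. Case 1: O(n^log_b(a)) = O(n^1.113)
Complexity: O(n^1.113)


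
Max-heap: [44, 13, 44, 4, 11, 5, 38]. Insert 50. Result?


Append 50: [44, 13, 44, 4, 11, 5, 38, 50]
Bubble up: swap idx 7(50) with idx 3(4); swap idx 3(50) with idx 1(13); swap idx 1(50) with idx 0(44)
Result: [50, 44, 44, 13, 11, 5, 38, 4]


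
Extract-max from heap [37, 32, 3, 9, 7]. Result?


Max = 37
Replace root with last, heapify down
Resulting heap: [32, 9, 3, 7]


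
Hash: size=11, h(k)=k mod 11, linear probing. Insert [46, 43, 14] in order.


Insertions: 46->slot 2; 43->slot 10; 14->slot 3
Table: [None, None, 46, 14, None, None, None, None, None, None, 43]


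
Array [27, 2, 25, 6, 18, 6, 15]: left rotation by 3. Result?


Left rotate by 3: [6, 18, 6, 15, 27, 2, 25]


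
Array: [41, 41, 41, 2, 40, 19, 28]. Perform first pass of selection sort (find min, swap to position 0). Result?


After one pass: [2, 41, 41, 41, 40, 19, 28]


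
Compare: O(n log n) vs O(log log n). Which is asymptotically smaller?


double-logarithmic grows slower than linearithmic
O(log log n) is asymptotically smaller; O(n log n) grows faster


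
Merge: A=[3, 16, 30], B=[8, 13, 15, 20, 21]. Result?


Compare heads, take smaller each step.
Merged: [3, 8, 13, 15, 16, 20, 21, 30]


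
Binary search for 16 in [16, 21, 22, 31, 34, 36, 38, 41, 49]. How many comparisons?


Search for 16:
[0,8] mid=4 arr[4]=34
[0,3] mid=1 arr[1]=21
[0,0] mid=0 arr[0]=16
Total: 3 comparisons


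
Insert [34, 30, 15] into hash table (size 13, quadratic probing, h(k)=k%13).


Insertions: 34->slot 8; 30->slot 4; 15->slot 2
Table: [None, None, 15, None, 30, None, None, None, 34, None, None, None, None]


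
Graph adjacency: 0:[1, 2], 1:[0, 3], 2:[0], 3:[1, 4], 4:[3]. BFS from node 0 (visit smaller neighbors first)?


BFS queue: start with [0]
Visit order: [0, 1, 2, 3, 4]


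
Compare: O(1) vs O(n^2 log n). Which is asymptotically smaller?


constant grows slower than n^2 log n
O(1) is asymptotically smaller; O(n^2 log n) grows faster


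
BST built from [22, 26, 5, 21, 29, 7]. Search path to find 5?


BST root = 22
Search for 5: compare at each node
Path: [22, 5]


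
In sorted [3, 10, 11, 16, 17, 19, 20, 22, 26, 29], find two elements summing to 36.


Two pointers: lo=0, hi=9
Found pair: (10, 26) summing to 36


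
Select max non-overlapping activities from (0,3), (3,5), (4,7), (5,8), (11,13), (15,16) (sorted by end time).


Greedy: pick earliest-ending, then skip overlaps.
Selected (5 activities): [(0, 3), (3, 5), (5, 8), (11, 13), (15, 16)]


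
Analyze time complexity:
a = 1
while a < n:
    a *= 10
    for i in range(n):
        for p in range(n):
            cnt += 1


Per nesting level: O(log n) * O(n) * O(n) = O(n^2 log n)
Complexity: O(n^2 log n)


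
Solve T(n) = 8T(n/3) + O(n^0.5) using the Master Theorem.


a=8, b=3, c=0.5. log_3(8)=1.893 > c=0.5. Case 1: O(n^log_b(a)) = O(n^1.893)
Complexity: O(n^1.893)


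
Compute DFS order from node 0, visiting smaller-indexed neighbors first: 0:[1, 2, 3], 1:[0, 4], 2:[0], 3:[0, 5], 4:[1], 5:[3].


DFS stack-based: start with [0]
Visit order: [0, 1, 4, 2, 3, 5]


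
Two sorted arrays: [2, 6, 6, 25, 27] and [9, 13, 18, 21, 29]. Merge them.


Compare heads, take smaller each step.
Merged: [2, 6, 6, 9, 13, 18, 21, 25, 27, 29]


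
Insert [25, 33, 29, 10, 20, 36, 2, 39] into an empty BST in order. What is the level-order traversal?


Root = 25; build tree by BST insertion.
Level-Order traversal: [25, 10, 33, 2, 20, 29, 36, 39]


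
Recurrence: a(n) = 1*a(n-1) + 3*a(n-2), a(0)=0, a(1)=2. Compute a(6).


Build bottom-up:
...a(4)=14, a(5)=38, a(6)=1*38+3*14=80


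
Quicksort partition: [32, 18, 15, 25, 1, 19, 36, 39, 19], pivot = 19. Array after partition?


Elements <= 19 go left of pivot.
Result: [18, 15, 1, 19, 19, 25, 36, 39, 32], pivot at index 4


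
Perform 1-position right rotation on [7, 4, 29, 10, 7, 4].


Right rotate by 1: [4, 7, 4, 29, 10, 7]


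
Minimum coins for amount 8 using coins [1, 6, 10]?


dp[0]=0; dp[i]=1+min(dp[i-c] for c in coins)
...dp[3]=3, dp[4]=4, dp[5]=5, dp[6]=1, dp[7]=2, dp[8]=3
Minimum coins for 8 = 3


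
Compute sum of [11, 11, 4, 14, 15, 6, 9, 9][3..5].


Prefix sums: [0, 11, 22, 26, 40, 55, 61, 70, 79]
Sum[3..5] = prefix[6] - prefix[3] = 61 - 26 = 35


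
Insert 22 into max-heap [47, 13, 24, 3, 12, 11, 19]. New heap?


Append 22: [47, 13, 24, 3, 12, 11, 19, 22]
Bubble up: swap idx 7(22) with idx 3(3); swap idx 3(22) with idx 1(13)
Result: [47, 22, 24, 13, 12, 11, 19, 3]


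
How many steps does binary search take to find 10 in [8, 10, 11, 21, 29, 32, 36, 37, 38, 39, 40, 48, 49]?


Search for 10:
[0,12] mid=6 arr[6]=36
[0,5] mid=2 arr[2]=11
[0,1] mid=0 arr[0]=8
[1,1] mid=1 arr[1]=10
Total: 4 comparisons


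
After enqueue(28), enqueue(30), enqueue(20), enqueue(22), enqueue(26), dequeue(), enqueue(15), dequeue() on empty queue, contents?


enqueue(28) -> [28]
enqueue(30) -> [28, 30]
enqueue(20) -> [28, 30, 20]
enqueue(22) -> [28, 30, 20, 22]
enqueue(26) -> [28, 30, 20, 22, 26]
dequeue() returns 28 -> [30, 20, 22, 26]
enqueue(15) -> [30, 20, 22, 26, 15]
dequeue() returns 30 -> [20, 22, 26, 15]
Final queue (front to back): [20, 22, 26, 15]


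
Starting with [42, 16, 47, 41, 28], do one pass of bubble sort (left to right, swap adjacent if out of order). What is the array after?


After one pass: [16, 42, 41, 28, 47]


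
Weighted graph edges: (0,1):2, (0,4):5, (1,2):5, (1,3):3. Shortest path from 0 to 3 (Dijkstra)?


Dijkstra from 0:
Distances: {0: 0, 1: 2, 2: 7, 3: 5, 4: 5}
Shortest distance to 3 = 5, path = [0, 1, 3]


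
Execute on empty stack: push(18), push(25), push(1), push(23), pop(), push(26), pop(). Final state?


push(18) -> [18]
push(25) -> [18, 25]
push(1) -> [18, 25, 1]
push(23) -> [18, 25, 1, 23]
pop() returns 23 -> [18, 25, 1]
push(26) -> [18, 25, 1, 26]
pop() returns 26 -> [18, 25, 1]
Final stack (bottom to top): [18, 25, 1]


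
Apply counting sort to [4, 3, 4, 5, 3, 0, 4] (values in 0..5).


Count array: [1, 0, 0, 2, 3, 1]
Reconstruct: [0, 3, 3, 4, 4, 4, 5]


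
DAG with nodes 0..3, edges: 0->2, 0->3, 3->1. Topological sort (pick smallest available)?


Kahn's algorithm, process smallest node first
Order: [0, 2, 3, 1]


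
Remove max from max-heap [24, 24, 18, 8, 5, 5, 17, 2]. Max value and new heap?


Max = 24
Replace root with last, heapify down
Resulting heap: [24, 8, 18, 2, 5, 5, 17]


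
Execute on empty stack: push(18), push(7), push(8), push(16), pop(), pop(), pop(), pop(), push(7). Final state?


push(18) -> [18]
push(7) -> [18, 7]
push(8) -> [18, 7, 8]
push(16) -> [18, 7, 8, 16]
pop() returns 16 -> [18, 7, 8]
pop() returns 8 -> [18, 7]
pop() returns 7 -> [18]
pop() returns 18 -> []
push(7) -> [7]
Final stack (bottom to top): [7]


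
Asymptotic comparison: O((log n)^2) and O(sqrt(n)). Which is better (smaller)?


polylogarithmic grows slower than sublinear
O((log n)^2) is asymptotically smaller; O(sqrt(n)) grows faster


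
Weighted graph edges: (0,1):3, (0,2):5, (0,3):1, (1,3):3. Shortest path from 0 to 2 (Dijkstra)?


Dijkstra from 0:
Distances: {0: 0, 1: 3, 2: 5, 3: 1}
Shortest distance to 2 = 5, path = [0, 2]


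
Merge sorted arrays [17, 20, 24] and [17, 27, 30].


Compare heads, take smaller each step.
Merged: [17, 17, 20, 24, 27, 30]


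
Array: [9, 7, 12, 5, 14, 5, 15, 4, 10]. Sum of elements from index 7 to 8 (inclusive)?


Prefix sums: [0, 9, 16, 28, 33, 47, 52, 67, 71, 81]
Sum[7..8] = prefix[9] - prefix[7] = 81 - 67 = 14


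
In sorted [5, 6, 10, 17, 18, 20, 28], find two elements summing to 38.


Two pointers: lo=0, hi=6
Found pair: (10, 28) summing to 38


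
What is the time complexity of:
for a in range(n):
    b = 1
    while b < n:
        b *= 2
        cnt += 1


Per nesting level: O(n) * O(log n) = O(n log n)
Complexity: O(n log n)


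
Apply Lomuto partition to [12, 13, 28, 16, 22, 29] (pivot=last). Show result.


Elements <= 29 go left of pivot.
Result: [12, 13, 28, 16, 22, 29], pivot at index 5


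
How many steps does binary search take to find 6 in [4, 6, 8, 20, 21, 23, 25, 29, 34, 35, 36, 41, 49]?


Search for 6:
[0,12] mid=6 arr[6]=25
[0,5] mid=2 arr[2]=8
[0,1] mid=0 arr[0]=4
[1,1] mid=1 arr[1]=6
Total: 4 comparisons


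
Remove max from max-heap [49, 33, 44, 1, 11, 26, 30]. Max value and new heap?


Max = 49
Replace root with last, heapify down
Resulting heap: [44, 33, 30, 1, 11, 26]


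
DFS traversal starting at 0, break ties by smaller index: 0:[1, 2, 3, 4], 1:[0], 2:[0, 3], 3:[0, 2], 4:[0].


DFS stack-based: start with [0]
Visit order: [0, 1, 2, 3, 4]


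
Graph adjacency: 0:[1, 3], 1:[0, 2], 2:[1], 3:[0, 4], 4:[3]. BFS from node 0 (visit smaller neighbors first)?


BFS queue: start with [0]
Visit order: [0, 1, 3, 2, 4]


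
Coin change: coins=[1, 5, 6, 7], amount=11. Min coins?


dp[0]=0; dp[i]=1+min(dp[i-c] for c in coins)
...dp[6]=1, dp[7]=1, dp[8]=2, dp[9]=3, dp[10]=2, dp[11]=2
Minimum coins for 11 = 2


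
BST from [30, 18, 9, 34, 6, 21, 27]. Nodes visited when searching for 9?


BST root = 30
Search for 9: compare at each node
Path: [30, 18, 9]


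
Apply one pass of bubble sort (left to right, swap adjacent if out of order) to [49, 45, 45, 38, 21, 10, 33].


After one pass: [45, 45, 38, 21, 10, 33, 49]


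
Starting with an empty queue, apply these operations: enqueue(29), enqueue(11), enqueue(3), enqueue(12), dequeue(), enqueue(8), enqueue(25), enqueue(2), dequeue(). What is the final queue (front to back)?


enqueue(29) -> [29]
enqueue(11) -> [29, 11]
enqueue(3) -> [29, 11, 3]
enqueue(12) -> [29, 11, 3, 12]
dequeue() returns 29 -> [11, 3, 12]
enqueue(8) -> [11, 3, 12, 8]
enqueue(25) -> [11, 3, 12, 8, 25]
enqueue(2) -> [11, 3, 12, 8, 25, 2]
dequeue() returns 11 -> [3, 12, 8, 25, 2]
Final queue (front to back): [3, 12, 8, 25, 2]


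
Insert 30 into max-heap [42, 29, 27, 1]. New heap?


Append 30: [42, 29, 27, 1, 30]
Bubble up: swap idx 4(30) with idx 1(29)
Result: [42, 30, 27, 1, 29]


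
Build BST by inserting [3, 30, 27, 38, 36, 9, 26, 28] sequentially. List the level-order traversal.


Root = 3; build tree by BST insertion.
Level-Order traversal: [3, 30, 27, 38, 9, 28, 36, 26]


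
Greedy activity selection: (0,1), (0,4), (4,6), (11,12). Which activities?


Greedy: pick earliest-ending, then skip overlaps.
Selected (3 activities): [(0, 1), (4, 6), (11, 12)]


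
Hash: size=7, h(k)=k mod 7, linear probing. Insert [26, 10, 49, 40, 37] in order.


Insertions: 26->slot 5; 10->slot 3; 49->slot 0; 40->slot 6; 37->slot 2
Table: [49, None, 37, 10, None, 26, 40]


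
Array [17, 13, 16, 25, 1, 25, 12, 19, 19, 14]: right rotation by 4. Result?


Right rotate by 4: [12, 19, 19, 14, 17, 13, 16, 25, 1, 25]


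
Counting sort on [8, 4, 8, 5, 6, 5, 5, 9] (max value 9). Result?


Count array: [0, 0, 0, 0, 1, 3, 1, 0, 2, 1]
Reconstruct: [4, 5, 5, 5, 6, 8, 8, 9]


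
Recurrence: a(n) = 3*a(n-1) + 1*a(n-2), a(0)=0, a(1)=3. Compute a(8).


Build bottom-up:
...a(6)=1080, a(7)=3567, a(8)=3*3567+1*1080=11781


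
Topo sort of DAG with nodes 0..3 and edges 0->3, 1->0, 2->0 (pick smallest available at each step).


Kahn's algorithm, process smallest node first
Order: [1, 2, 0, 3]


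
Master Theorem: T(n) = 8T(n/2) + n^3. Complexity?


a=8, b=2, c=3. log_2(8)=3 = c=3. Case 2: O(n^c log n) = O(n^3 log n)
Complexity: O(n^3 log n)


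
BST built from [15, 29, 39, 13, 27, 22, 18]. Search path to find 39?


BST root = 15
Search for 39: compare at each node
Path: [15, 29, 39]


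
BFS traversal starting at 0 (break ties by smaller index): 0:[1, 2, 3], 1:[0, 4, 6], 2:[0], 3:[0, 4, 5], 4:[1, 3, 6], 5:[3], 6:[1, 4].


BFS queue: start with [0]
Visit order: [0, 1, 2, 3, 4, 6, 5]


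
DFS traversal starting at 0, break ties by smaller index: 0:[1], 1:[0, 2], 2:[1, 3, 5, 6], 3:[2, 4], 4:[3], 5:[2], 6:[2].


DFS stack-based: start with [0]
Visit order: [0, 1, 2, 3, 4, 5, 6]


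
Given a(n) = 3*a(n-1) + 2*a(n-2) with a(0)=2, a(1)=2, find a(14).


Build bottom-up:
...a(12)=3155258, a(13)=11237618, a(14)=3*11237618+2*3155258=40023370


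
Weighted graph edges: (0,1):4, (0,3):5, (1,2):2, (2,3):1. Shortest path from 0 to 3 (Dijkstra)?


Dijkstra from 0:
Distances: {0: 0, 1: 4, 2: 6, 3: 5}
Shortest distance to 3 = 5, path = [0, 3]


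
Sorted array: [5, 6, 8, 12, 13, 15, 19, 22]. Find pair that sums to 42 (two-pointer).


Two pointers: lo=0, hi=7
No pair sums to 42


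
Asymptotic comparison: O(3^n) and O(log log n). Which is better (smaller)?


double-logarithmic grows slower than exponential (base 3)
O(log log n) is asymptotically smaller; O(3^n) grows faster


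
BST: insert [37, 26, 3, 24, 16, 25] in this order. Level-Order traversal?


Root = 37; build tree by BST insertion.
Level-Order traversal: [37, 26, 3, 24, 16, 25]


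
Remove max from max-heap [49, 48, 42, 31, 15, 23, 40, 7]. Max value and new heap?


Max = 49
Replace root with last, heapify down
Resulting heap: [48, 31, 42, 7, 15, 23, 40]


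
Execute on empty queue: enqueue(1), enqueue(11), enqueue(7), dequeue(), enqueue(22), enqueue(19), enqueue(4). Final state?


enqueue(1) -> [1]
enqueue(11) -> [1, 11]
enqueue(7) -> [1, 11, 7]
dequeue() returns 1 -> [11, 7]
enqueue(22) -> [11, 7, 22]
enqueue(19) -> [11, 7, 22, 19]
enqueue(4) -> [11, 7, 22, 19, 4]
Final queue (front to back): [11, 7, 22, 19, 4]


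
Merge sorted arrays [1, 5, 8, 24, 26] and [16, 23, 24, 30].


Compare heads, take smaller each step.
Merged: [1, 5, 8, 16, 23, 24, 24, 26, 30]


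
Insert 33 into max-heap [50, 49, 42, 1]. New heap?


Append 33: [50, 49, 42, 1, 33]
Bubble up: no swaps needed
Result: [50, 49, 42, 1, 33]


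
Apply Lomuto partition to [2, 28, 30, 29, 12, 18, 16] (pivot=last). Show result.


Elements <= 16 go left of pivot.
Result: [2, 12, 16, 29, 28, 18, 30], pivot at index 2


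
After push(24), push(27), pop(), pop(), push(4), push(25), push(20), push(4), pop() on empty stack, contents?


push(24) -> [24]
push(27) -> [24, 27]
pop() returns 27 -> [24]
pop() returns 24 -> []
push(4) -> [4]
push(25) -> [4, 25]
push(20) -> [4, 25, 20]
push(4) -> [4, 25, 20, 4]
pop() returns 4 -> [4, 25, 20]
Final stack (bottom to top): [4, 25, 20]


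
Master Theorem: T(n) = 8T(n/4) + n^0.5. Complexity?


a=8, b=4, c=0.5. log_4(8)=1.5 > c=0.5. Case 1: O(n^log_b(a)) = O(n^1.500)
Complexity: O(n^1.500)


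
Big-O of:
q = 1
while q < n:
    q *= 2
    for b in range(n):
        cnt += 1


Per nesting level: O(log n) * O(n) = O(n log n)
Complexity: O(n log n)


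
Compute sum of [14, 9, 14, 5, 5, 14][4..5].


Prefix sums: [0, 14, 23, 37, 42, 47, 61]
Sum[4..5] = prefix[6] - prefix[4] = 61 - 42 = 19


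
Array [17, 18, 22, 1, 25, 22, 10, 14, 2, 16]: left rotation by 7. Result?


Left rotate by 7: [14, 2, 16, 17, 18, 22, 1, 25, 22, 10]


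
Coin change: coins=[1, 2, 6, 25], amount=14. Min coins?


dp[0]=0; dp[i]=1+min(dp[i-c] for c in coins)
...dp[9]=3, dp[10]=3, dp[11]=4, dp[12]=2, dp[13]=3, dp[14]=3
Minimum coins for 14 = 3


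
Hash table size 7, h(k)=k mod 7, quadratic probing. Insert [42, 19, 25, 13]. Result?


Insertions: 42->slot 0; 19->slot 5; 25->slot 4; 13->slot 6
Table: [42, None, None, None, 25, 19, 13]


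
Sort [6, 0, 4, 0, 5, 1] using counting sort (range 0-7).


Count array: [2, 1, 0, 0, 1, 1, 1, 0]
Reconstruct: [0, 0, 1, 4, 5, 6]


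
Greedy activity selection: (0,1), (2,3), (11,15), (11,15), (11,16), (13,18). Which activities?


Greedy: pick earliest-ending, then skip overlaps.
Selected (3 activities): [(0, 1), (2, 3), (11, 15)]
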